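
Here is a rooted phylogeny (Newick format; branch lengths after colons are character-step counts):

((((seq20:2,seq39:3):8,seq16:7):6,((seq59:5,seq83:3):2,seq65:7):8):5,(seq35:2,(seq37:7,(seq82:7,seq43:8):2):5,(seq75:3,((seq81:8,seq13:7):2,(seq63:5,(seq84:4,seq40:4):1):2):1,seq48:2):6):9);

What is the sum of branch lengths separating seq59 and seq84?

43

The path runs seq59 → … → MRCA → … → seq84; the MRCA is the root of the tree.
Branch lengths along that path: 5 + 2 + 8 + 5 + 9 + 6 + 1 + 2 + 1 + 4 = 43.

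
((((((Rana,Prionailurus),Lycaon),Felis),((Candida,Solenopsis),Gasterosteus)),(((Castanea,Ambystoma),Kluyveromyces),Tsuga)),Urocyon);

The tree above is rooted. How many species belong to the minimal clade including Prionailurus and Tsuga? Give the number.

11

The MRCA of Prionailurus and Tsuga is the node subtending (((((Rana,Prionailurus),Lycaon),Felis),((Candida,Solenopsis),Gasterosteus)),(((Castanea,Ambystoma),Kluyveromyces),Tsuga)).
That clade contains 11 terminal taxa: Ambystoma, Candida, Castanea, Felis, Gasterosteus, Kluyveromyces, Lycaon, Prionailurus, Rana, Solenopsis, Tsuga.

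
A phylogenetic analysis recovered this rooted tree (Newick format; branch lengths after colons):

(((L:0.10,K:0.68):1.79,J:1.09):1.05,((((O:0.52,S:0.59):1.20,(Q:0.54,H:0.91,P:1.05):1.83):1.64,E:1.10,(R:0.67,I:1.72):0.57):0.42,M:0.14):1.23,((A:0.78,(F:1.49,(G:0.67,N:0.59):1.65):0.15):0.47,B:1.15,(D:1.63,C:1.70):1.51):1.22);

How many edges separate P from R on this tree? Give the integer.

5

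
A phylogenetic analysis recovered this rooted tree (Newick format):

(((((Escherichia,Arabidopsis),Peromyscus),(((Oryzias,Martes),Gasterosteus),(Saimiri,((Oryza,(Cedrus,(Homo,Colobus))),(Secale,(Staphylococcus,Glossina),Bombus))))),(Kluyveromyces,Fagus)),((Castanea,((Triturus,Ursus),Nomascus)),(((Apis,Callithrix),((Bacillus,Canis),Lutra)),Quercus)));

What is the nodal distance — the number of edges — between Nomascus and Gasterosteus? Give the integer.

9

The MRCA of Nomascus and Gasterosteus is the root of the tree.
From Nomascus up to that node: 4 branches. From Gasterosteus up to the same node: 5 branches. Total: 4 + 5 = 9.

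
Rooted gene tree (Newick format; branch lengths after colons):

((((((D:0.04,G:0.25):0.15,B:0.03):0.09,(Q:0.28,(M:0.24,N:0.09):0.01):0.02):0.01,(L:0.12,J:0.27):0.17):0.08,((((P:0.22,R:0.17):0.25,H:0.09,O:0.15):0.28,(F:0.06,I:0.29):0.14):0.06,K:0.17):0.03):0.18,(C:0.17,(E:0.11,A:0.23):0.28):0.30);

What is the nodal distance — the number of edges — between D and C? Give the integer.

8

The MRCA of D and C is the root of the tree.
From D up to that node: 6 branches. From C up to the same node: 2 branches. Total: 6 + 2 = 8.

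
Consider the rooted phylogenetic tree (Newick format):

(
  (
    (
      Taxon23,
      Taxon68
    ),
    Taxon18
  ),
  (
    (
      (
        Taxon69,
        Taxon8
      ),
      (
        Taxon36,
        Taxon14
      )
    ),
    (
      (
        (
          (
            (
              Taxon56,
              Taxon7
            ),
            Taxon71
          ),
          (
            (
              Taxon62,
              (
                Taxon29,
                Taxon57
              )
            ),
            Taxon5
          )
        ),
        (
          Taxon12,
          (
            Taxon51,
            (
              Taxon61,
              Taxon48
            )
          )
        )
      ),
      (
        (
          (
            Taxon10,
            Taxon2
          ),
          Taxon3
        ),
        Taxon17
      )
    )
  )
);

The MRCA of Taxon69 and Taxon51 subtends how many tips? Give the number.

19

The MRCA of Taxon69 and Taxon51 is the node subtending (((Taxon69,Taxon8),(Taxon36,Taxon14)),(((((Taxon56,Taxon7),Taxon71),((Taxon62,(Taxon29,Taxon57)),Taxon5)),(Taxon12,(Taxon51,(Taxon61,Taxon48)))),(((Taxon10,Taxon2),Taxon3),Taxon17))).
That clade contains 19 terminal taxa: Taxon10, Taxon12, Taxon14, Taxon17, Taxon2, Taxon29, Taxon3, Taxon36, Taxon48, Taxon5, Taxon51, Taxon56, Taxon57, Taxon61, Taxon62, Taxon69, Taxon7, Taxon71, Taxon8.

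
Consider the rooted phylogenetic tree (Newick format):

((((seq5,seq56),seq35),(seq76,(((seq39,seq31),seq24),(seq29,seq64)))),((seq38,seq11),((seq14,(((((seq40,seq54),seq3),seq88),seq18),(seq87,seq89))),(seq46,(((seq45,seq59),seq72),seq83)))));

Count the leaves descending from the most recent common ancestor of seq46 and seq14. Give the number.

13

The MRCA of seq46 and seq14 is the node subtending ((seq14,(((((seq40,seq54),seq3),seq88),seq18),(seq87,seq89))),(seq46,(((seq45,seq59),seq72),seq83))).
That clade contains 13 terminal taxa: seq14, seq18, seq3, seq40, seq45, seq46, seq54, seq59, seq72, seq83, seq87, seq88, seq89.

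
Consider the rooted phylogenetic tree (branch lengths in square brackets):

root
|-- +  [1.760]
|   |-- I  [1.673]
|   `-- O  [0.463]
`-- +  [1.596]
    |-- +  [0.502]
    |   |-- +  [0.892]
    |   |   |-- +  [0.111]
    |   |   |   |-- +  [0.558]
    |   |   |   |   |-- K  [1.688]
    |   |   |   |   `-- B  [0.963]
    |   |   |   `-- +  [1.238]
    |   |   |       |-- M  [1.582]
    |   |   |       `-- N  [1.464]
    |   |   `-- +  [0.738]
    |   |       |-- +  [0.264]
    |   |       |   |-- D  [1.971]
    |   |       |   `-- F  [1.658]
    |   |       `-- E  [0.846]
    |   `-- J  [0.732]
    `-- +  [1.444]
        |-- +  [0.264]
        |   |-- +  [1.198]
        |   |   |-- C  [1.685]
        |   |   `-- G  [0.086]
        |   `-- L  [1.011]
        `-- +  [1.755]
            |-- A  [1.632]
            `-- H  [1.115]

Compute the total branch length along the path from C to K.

The path runs C → … → MRCA → … → K; the MRCA is the node subtending (((((K,B),(M,N)),((D,F),E)),J),(((C,G),L),(A,H))).
Branch lengths along that path: 1.685 + 1.198 + 0.264 + 1.444 + 0.502 + 0.892 + 0.111 + 0.558 + 1.688 = 8.342.

8.342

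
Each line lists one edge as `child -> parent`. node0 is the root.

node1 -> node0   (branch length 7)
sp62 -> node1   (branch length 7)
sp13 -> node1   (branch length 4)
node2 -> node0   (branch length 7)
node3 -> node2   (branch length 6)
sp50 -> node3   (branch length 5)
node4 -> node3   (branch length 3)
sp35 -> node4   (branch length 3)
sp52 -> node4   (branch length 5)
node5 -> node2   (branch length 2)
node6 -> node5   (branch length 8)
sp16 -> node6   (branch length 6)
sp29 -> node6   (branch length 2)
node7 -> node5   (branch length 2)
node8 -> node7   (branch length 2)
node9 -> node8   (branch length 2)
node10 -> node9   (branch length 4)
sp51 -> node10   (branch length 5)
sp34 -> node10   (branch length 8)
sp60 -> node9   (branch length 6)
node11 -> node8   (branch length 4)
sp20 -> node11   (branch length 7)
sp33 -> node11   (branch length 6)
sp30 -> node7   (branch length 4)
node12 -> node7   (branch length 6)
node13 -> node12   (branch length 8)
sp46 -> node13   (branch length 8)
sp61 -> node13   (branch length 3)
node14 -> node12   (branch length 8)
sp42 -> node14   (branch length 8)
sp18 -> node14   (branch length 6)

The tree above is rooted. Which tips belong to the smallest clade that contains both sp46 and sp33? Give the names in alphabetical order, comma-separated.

Tracing sp46: it sits inside (sp46,sp61).
Tracing sp33: it sits inside (sp20,sp33).
The smallest clade enclosing both is ((((sp51,sp34),sp60),(sp20,sp33)),sp30,((sp46,sp61),(sp42,sp18))); the answer is its 10 terminal taxa in alphabetical order.

sp18, sp20, sp30, sp33, sp34, sp42, sp46, sp51, sp60, sp61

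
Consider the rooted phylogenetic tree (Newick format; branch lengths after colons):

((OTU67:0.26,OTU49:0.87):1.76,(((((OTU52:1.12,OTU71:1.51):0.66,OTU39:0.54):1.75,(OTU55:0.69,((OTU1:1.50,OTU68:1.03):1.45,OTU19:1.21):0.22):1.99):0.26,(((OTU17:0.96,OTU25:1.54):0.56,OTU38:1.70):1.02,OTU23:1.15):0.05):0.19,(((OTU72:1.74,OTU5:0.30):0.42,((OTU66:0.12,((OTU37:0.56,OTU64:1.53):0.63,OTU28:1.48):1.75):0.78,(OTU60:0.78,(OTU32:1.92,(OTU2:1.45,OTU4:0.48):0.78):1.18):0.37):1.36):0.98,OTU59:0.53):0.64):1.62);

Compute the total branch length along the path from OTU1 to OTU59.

The path runs OTU1 → … → MRCA → … → OTU59; the MRCA is the node subtending (((((OTU52,OTU71),OTU39),(OTU55,((OTU1,OTU68),OTU19))),(((OTU17,OTU25),OTU38),OTU23)),(((OTU72,OTU5),((OTU66,((OTU37,OTU64),OTU28)),(OTU60,(OTU32,(OTU2,OTU4))))),OTU59)).
Branch lengths along that path: 1.50 + 1.45 + 0.22 + 1.99 + 0.26 + 0.19 + 0.64 + 0.53 = 6.78.

6.78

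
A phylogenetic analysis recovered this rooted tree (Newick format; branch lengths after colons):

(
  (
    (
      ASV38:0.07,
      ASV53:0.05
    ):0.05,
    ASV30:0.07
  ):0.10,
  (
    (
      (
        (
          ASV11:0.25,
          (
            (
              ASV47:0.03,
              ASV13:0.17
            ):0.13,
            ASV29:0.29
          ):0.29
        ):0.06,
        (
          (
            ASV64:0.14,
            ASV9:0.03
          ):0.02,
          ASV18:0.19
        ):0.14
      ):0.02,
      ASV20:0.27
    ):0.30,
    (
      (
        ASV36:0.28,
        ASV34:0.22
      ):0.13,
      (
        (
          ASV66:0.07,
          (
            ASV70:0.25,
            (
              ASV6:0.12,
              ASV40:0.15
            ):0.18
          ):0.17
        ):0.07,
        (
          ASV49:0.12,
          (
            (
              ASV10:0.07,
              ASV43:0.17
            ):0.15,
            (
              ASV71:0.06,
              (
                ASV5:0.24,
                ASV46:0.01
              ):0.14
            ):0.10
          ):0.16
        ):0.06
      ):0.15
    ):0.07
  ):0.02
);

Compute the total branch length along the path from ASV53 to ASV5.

1.14

The path runs ASV53 → … → MRCA → … → ASV5; the MRCA is the root of the tree.
Branch lengths along that path: 0.05 + 0.05 + 0.10 + 0.02 + 0.07 + 0.15 + 0.06 + 0.16 + 0.10 + 0.14 + 0.24 = 1.14.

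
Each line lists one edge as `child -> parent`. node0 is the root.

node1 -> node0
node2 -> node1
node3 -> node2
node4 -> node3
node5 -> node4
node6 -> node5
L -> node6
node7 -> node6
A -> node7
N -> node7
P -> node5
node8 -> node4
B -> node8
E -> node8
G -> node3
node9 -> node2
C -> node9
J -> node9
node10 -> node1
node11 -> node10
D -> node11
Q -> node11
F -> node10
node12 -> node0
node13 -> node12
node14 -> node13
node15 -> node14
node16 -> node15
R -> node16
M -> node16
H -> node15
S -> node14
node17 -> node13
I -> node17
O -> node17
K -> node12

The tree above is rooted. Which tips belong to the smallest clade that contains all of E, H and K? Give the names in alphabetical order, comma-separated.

A, B, C, D, E, F, G, H, I, J, K, L, M, N, O, P, Q, R, S

Tracing E: it sits inside (B,E).
Tracing H: it sits inside ((R,M),H).
Tracing K: it sits inside (((((R,M),H),S),(I,O)),K).
The smallest clade enclosing all 3 is the whole tree (their MRCA is the root), so the answer is all 19 tips in alphabetical order.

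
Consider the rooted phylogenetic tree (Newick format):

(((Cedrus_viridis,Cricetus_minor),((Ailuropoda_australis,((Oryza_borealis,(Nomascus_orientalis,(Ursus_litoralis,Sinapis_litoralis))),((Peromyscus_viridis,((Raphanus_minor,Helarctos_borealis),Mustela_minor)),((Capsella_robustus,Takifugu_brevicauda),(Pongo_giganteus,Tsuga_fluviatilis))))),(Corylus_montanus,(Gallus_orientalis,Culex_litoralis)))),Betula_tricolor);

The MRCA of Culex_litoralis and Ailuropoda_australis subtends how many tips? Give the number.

16

The MRCA of Culex_litoralis and Ailuropoda_australis is the node subtending ((Ailuropoda_australis,((Oryza_borealis,(Nomascus_orientalis,(Ursus_litoralis,Sinapis_litoralis))),((Peromyscus_viridis,((Raphanus_minor,Helarctos_borealis),Mustela_minor)),((Capsella_robustus,Takifugu_brevicauda),(Pongo_giganteus,Tsuga_fluviatilis))))),(Corylus_montanus,(Gallus_orientalis,Culex_litoralis))).
That clade contains 16 terminal taxa: Ailuropoda_australis, Capsella_robustus, Corylus_montanus, Culex_litoralis, Gallus_orientalis, Helarctos_borealis, Mustela_minor, Nomascus_orientalis, Oryza_borealis, Peromyscus_viridis, Pongo_giganteus, Raphanus_minor, Sinapis_litoralis, Takifugu_brevicauda, Tsuga_fluviatilis, Ursus_litoralis.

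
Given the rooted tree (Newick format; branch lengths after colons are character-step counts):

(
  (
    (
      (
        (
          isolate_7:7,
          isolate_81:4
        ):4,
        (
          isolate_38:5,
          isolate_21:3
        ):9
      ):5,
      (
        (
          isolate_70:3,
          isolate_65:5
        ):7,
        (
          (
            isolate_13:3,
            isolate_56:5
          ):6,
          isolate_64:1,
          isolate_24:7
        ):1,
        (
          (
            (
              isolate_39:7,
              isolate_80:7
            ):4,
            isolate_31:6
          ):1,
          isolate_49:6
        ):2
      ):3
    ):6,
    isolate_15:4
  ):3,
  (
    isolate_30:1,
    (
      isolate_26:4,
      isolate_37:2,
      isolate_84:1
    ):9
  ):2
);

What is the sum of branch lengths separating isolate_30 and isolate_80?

The path runs isolate_30 → … → MRCA → … → isolate_80; the MRCA is the root of the tree.
Branch lengths along that path: 1 + 2 + 3 + 6 + 3 + 2 + 1 + 4 + 7 = 29.

29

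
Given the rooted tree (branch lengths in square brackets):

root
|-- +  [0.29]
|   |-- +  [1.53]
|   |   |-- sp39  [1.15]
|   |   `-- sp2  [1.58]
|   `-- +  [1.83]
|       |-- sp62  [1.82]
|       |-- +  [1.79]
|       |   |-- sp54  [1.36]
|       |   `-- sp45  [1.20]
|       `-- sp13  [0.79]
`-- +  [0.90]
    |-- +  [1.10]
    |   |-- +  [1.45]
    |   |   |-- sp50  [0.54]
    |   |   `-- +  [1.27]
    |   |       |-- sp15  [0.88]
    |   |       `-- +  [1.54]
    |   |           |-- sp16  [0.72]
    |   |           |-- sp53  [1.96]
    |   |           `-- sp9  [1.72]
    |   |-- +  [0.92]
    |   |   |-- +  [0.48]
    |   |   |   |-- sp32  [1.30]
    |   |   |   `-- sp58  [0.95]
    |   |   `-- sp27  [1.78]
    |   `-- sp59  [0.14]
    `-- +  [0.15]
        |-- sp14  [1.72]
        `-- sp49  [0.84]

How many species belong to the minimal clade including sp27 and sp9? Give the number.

9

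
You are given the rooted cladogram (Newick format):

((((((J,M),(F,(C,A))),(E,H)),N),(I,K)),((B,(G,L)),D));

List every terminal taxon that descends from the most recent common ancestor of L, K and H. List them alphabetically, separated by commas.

A, B, C, D, E, F, G, H, I, J, K, L, M, N

Tracing L: it sits inside (G,L).
Tracing K: it sits inside (I,K).
Tracing H: it sits inside (E,H).
The smallest clade enclosing all 3 is the whole tree (their MRCA is the root), so the answer is all 14 tips in alphabetical order.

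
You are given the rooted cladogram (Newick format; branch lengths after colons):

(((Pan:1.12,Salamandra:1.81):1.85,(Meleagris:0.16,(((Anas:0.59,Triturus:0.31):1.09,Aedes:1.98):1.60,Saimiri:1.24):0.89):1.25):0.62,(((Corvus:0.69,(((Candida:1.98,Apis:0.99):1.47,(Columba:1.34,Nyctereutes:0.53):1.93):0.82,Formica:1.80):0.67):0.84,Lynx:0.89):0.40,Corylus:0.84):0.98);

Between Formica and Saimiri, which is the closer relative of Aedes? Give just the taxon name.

The MRCA of Aedes and Saimiri subtends (((Anas,Triturus),Aedes),Saimiri) (4 taxa).
The MRCA of Aedes and Formica is the root, subtending the entire tree (15 taxa).
The first is nested inside the second, so Aedes shares a more recent common ancestor with Saimiri.

Saimiri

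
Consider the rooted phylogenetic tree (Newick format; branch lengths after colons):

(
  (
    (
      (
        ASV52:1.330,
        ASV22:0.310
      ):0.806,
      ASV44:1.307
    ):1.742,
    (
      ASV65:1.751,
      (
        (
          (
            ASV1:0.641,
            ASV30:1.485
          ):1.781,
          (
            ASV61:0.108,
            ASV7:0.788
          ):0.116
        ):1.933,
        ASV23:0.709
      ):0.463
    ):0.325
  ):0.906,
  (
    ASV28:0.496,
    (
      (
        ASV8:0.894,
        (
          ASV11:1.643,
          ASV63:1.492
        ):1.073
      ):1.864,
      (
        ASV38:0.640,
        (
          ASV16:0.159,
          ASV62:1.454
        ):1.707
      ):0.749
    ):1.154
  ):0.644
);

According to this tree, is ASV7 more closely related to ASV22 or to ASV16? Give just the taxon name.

The MRCA of ASV7 and ASV22 subtends (((ASV52,ASV22),ASV44),(ASV65,(((ASV1,ASV30),(ASV61,ASV7)),ASV23))) (9 taxa).
The MRCA of ASV7 and ASV16 is the root, subtending the entire tree (16 taxa).
The first is nested inside the second, so ASV7 shares a more recent common ancestor with ASV22.

ASV22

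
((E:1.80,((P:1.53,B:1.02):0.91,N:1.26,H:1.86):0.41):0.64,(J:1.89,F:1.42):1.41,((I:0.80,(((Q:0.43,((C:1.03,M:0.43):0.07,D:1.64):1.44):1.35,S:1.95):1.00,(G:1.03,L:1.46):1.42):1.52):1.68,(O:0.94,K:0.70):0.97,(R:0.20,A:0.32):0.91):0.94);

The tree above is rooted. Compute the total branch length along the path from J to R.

The path runs J → … → MRCA → … → R; the MRCA is the root of the tree.
Branch lengths along that path: 1.89 + 1.41 + 0.94 + 0.91 + 0.20 = 5.35.

5.35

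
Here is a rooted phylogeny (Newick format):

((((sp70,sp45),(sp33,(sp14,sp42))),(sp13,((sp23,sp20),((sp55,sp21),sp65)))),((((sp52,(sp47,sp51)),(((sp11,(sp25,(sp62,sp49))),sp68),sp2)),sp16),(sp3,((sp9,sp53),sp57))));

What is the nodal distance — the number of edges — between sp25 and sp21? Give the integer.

14

The MRCA of sp25 and sp21 is the root of the tree.
From sp25 up to that node: 8 branches. From sp21 up to the same node: 6 branches. Total: 8 + 6 = 14.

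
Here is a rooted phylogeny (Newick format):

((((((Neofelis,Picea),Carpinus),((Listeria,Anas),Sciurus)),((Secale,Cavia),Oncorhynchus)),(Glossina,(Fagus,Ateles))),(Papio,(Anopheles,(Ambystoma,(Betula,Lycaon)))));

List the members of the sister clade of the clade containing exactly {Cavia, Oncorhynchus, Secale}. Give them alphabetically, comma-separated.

Anas, Carpinus, Listeria, Neofelis, Picea, Sciurus

The clade containing exactly {Cavia, Oncorhynchus, Secale} attaches to the tree at the node subtending ((((Neofelis,Picea),Carpinus),((Listeria,Anas),Sciurus)),((Secale,Cavia),Oncorhynchus)).
The other lineage descending from that same node — the sister group — is (((Neofelis,Picea),Carpinus),((Listeria,Anas),Sciurus)); its 6 tips in alphabetical order are the answer.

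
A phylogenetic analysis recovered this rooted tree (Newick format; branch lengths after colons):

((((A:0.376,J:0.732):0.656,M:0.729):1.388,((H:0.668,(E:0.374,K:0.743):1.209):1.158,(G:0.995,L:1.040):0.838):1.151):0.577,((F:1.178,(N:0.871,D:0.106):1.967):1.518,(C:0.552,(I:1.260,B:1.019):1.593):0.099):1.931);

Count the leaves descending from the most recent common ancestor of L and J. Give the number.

The MRCA of L and J is the node subtending (((A,J),M),((H,(E,K)),(G,L))).
That clade contains 8 terminal taxa: A, E, G, H, J, K, L, M.

8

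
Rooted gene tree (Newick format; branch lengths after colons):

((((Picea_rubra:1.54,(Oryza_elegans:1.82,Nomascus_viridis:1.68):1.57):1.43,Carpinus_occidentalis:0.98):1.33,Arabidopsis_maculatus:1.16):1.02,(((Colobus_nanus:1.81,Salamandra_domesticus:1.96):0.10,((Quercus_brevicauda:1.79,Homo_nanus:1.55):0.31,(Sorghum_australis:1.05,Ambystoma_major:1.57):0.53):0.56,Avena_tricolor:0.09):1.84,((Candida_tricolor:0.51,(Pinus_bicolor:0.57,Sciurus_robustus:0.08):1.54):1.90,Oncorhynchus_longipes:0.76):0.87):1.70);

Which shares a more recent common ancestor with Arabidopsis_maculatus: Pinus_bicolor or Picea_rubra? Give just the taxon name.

Picea_rubra

The MRCA of Arabidopsis_maculatus and Picea_rubra subtends (((Picea_rubra,(Oryza_elegans,Nomascus_viridis)),Carpinus_occidentalis),Arabidopsis_maculatus) (5 taxa).
The MRCA of Arabidopsis_maculatus and Pinus_bicolor is the root, subtending the entire tree (16 taxa).
The first is nested inside the second, so Arabidopsis_maculatus shares a more recent common ancestor with Picea_rubra.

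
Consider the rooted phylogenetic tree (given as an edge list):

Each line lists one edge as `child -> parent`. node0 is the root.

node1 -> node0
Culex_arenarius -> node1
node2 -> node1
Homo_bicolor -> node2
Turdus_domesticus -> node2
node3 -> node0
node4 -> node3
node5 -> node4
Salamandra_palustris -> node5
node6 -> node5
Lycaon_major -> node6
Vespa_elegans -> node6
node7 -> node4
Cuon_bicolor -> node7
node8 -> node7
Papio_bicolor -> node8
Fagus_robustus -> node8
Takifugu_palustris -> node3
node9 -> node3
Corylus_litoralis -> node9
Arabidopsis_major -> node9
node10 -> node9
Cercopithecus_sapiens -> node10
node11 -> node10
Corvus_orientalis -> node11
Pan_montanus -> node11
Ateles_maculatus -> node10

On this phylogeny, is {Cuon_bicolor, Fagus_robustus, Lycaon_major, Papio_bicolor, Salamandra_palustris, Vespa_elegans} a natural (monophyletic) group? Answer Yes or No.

The most recent common ancestor of these taxa subtends ((Salamandra_palustris,(Lycaon_major,Vespa_elegans)),(Cuon_bicolor,(Papio_bicolor,Fagus_robustus))).
That clade has exactly 6 tips — every listed taxon and nothing else — so the group is monophyletic.

Yes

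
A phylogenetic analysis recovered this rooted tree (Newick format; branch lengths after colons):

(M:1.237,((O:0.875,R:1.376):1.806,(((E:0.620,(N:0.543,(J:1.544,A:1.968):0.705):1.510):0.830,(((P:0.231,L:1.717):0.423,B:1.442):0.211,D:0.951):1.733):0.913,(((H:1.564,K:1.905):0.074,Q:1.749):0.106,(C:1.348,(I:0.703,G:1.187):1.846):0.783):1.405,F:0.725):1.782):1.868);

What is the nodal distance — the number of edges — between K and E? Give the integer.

The MRCA of K and E is the node subtending (((E,(N,(J,A))),(((P,L),B),D)),(((H,K),Q),(C,(I,G))),F).
From K up to that node: 4 branches. From E up to the same node: 3 branches. Total: 4 + 3 = 7.

7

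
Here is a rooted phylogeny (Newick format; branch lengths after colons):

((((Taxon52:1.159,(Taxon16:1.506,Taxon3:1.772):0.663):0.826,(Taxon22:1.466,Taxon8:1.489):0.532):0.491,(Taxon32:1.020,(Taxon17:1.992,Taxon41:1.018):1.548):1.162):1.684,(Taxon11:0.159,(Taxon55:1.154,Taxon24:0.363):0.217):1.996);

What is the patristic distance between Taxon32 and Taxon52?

4.658

The path runs Taxon32 → … → MRCA → … → Taxon52; the MRCA is the node subtending (((Taxon52,(Taxon16,Taxon3)),(Taxon22,Taxon8)),(Taxon32,(Taxon17,Taxon41))).
Branch lengths along that path: 1.020 + 1.162 + 0.491 + 0.826 + 1.159 = 4.658.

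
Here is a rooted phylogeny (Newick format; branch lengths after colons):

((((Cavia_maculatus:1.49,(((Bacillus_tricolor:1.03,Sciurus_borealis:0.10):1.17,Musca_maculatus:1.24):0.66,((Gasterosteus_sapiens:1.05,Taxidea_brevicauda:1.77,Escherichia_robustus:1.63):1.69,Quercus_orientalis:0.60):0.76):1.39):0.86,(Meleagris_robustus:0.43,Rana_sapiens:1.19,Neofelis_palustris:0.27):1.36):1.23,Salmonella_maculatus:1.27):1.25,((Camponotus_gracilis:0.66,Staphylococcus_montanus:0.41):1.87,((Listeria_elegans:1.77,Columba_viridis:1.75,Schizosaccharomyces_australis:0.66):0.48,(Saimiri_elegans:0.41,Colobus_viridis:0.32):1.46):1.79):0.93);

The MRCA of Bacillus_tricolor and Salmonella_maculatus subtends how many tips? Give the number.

The MRCA of Bacillus_tricolor and Salmonella_maculatus is the node subtending (((Cavia_maculatus,(((Bacillus_tricolor,Sciurus_borealis),Musca_maculatus),((Gasterosteus_sapiens,Taxidea_brevicauda,Escherichia_robustus),Quercus_orientalis))),(Meleagris_robustus,Rana_sapiens,Neofelis_palustris)),Salmonella_maculatus).
That clade contains 12 terminal taxa: Bacillus_tricolor, Cavia_maculatus, Escherichia_robustus, Gasterosteus_sapiens, Meleagris_robustus, Musca_maculatus, Neofelis_palustris, Quercus_orientalis, Rana_sapiens, Salmonella_maculatus, Sciurus_borealis, Taxidea_brevicauda.

12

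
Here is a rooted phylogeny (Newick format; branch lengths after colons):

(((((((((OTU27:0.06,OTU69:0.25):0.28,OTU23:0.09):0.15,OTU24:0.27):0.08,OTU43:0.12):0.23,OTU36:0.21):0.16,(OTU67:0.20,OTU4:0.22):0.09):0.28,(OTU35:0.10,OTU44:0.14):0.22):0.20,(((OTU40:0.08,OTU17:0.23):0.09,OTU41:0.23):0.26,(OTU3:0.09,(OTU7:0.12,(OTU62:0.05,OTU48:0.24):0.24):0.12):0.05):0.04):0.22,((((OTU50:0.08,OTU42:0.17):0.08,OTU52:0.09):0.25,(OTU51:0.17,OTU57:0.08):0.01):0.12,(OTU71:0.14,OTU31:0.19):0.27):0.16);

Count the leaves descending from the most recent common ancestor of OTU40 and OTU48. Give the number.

The MRCA of OTU40 and OTU48 is the node subtending (((OTU40,OTU17),OTU41),(OTU3,(OTU7,(OTU62,OTU48)))).
That clade contains 7 terminal taxa: OTU17, OTU3, OTU40, OTU41, OTU48, OTU62, OTU7.

7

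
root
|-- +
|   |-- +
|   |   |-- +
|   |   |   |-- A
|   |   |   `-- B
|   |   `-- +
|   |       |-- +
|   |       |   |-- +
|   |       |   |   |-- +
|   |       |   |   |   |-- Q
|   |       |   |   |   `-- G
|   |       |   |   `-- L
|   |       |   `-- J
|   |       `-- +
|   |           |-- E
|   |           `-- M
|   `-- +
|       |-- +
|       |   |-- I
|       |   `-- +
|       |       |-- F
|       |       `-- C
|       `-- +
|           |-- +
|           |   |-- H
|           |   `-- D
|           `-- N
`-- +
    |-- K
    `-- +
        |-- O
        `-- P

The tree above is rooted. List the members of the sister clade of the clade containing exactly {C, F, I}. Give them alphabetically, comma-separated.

D, H, N

The clade containing exactly {C, F, I} attaches to the tree at the node subtending ((I,(F,C)),((H,D),N)).
The other lineage descending from that same node — the sister group — is ((H,D),N); its 3 tips in alphabetical order are the answer.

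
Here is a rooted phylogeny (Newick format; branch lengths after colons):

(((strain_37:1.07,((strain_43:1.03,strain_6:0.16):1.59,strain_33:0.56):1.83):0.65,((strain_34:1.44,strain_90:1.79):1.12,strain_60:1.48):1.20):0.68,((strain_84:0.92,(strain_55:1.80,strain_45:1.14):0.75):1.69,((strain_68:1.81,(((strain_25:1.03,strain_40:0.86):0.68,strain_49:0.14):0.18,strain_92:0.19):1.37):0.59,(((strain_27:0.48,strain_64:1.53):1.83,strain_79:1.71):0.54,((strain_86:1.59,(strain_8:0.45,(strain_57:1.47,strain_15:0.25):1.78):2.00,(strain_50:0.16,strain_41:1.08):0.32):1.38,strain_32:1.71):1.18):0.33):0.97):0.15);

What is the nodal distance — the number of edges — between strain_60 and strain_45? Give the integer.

The MRCA of strain_60 and strain_45 is the root of the tree.
From strain_60 up to that node: 3 branches. From strain_45 up to the same node: 4 branches. Total: 3 + 4 = 7.

7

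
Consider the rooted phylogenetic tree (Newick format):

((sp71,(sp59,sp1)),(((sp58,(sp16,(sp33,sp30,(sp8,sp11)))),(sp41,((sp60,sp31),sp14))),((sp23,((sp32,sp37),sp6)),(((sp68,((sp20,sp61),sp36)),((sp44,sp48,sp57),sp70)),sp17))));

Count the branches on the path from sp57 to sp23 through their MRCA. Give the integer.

The MRCA of sp57 and sp23 is the node subtending ((sp23,((sp32,sp37),sp6)),(((sp68,((sp20,sp61),sp36)),((sp44,sp48,sp57),sp70)),sp17)).
From sp57 up to that node: 5 branches. From sp23 up to the same node: 2 branches. Total: 5 + 2 = 7.

7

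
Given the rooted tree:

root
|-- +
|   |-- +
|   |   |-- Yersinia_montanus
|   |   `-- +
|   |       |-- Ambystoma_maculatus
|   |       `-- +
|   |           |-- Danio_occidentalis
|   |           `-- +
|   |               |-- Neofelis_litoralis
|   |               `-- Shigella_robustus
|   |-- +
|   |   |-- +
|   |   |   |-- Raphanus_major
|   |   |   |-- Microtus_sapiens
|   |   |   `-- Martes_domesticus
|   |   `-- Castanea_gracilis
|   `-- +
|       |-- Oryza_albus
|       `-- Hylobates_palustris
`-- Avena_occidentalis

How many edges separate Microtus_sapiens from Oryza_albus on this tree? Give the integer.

The MRCA of Microtus_sapiens and Oryza_albus is the node subtending ((Yersinia_montanus,(Ambystoma_maculatus,(Danio_occidentalis,(Neofelis_litoralis,Shigella_robustus)))),((Raphanus_major,Microtus_sapiens,Martes_domesticus),Castanea_gracilis),(Oryza_albus,Hylobates_palustris)).
From Microtus_sapiens up to that node: 3 branches. From Oryza_albus up to the same node: 2 branches. Total: 3 + 2 = 5.

5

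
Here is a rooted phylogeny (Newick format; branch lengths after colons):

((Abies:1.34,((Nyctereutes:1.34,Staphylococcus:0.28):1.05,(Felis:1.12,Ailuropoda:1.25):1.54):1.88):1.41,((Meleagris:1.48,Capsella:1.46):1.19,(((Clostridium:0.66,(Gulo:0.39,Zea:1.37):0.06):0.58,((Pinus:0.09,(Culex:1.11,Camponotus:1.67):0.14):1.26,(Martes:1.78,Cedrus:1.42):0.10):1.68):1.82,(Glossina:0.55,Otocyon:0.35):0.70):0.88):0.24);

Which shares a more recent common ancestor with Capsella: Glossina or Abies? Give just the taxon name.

Glossina

The MRCA of Capsella and Glossina subtends ((Meleagris,Capsella),(((Clostridium,(Gulo,Zea)),((Pinus,(Culex,Camponotus)),(Martes,Cedrus))),(Glossina,Otocyon))) (12 taxa).
The MRCA of Capsella and Abies is the root, subtending the entire tree (17 taxa).
The first is nested inside the second, so Capsella shares a more recent common ancestor with Glossina.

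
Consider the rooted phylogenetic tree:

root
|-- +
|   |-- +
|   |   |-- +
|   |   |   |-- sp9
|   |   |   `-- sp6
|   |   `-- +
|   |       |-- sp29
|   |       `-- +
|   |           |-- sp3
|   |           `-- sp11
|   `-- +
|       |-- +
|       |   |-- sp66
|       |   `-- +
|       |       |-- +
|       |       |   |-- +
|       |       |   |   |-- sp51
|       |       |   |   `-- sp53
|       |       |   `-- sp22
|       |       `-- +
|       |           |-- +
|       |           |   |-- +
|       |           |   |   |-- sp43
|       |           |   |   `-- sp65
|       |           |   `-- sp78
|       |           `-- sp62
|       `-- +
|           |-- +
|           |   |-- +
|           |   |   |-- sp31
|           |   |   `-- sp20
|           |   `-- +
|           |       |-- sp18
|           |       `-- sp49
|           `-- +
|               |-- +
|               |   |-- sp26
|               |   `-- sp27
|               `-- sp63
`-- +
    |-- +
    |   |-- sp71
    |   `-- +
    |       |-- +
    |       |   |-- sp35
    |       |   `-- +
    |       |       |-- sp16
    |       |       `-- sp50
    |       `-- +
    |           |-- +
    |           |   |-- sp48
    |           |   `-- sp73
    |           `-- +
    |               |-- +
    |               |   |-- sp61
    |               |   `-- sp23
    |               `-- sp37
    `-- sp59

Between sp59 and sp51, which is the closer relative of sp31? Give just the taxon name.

The MRCA of sp31 and sp51 subtends ((sp66,(((sp51,sp53),sp22),(((sp43,sp65),sp78),sp62))),(((sp31,sp20),(sp18,sp49)),((sp26,sp27),sp63))) (15 taxa).
The MRCA of sp31 and sp59 is the root, subtending the entire tree (30 taxa).
The first is nested inside the second, so sp31 shares a more recent common ancestor with sp51.

sp51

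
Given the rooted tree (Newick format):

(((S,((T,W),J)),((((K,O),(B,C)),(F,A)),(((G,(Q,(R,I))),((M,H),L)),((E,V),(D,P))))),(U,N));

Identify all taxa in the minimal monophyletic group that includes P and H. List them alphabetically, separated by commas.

Tracing P: it sits inside (D,P).
Tracing H: it sits inside (M,H).
The smallest clade enclosing both is (((G,(Q,(R,I))),((M,H),L)),((E,V),(D,P))); the answer is its 11 terminal taxa in alphabetical order.

D, E, G, H, I, L, M, P, Q, R, V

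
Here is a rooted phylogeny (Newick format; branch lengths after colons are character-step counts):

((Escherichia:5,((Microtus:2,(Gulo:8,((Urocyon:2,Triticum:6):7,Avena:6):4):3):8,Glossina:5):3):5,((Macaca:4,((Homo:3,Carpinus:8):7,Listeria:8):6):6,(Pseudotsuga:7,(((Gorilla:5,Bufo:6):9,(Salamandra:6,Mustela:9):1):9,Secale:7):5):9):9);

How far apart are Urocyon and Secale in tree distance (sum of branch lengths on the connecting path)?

The path runs Urocyon → … → MRCA → … → Secale; the MRCA is the root of the tree.
Branch lengths along that path: 2 + 7 + 4 + 3 + 8 + 3 + 5 + 9 + 9 + 5 + 7 = 62.

62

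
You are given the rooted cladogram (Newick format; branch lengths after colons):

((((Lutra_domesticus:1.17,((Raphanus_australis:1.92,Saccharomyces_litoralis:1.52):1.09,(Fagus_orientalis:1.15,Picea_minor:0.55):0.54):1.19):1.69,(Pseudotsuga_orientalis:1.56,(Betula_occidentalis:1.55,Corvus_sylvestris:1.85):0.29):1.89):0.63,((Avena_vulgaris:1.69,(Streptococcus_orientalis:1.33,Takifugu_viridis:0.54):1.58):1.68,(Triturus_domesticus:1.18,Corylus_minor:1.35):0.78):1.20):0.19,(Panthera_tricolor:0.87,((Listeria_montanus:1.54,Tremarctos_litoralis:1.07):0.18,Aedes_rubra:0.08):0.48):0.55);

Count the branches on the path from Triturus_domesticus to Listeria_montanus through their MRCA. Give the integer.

The MRCA of Triturus_domesticus and Listeria_montanus is the root of the tree.
From Triturus_domesticus up to that node: 4 branches. From Listeria_montanus up to the same node: 4 branches. Total: 4 + 4 = 8.

8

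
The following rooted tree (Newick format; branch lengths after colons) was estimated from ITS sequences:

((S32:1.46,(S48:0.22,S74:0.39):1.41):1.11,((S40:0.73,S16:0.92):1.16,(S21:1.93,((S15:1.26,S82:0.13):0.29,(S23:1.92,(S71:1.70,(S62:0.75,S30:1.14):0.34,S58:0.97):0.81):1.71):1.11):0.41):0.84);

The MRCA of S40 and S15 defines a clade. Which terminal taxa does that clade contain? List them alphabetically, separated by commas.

Tracing S40: it sits inside (S40,S16).
Tracing S15: it sits inside (S15,S82).
The smallest clade enclosing both is ((S40,S16),(S21,((S15,S82),(S23,(S71,(S62,S30),S58))))); the answer is its 10 terminal taxa in alphabetical order.

S15, S16, S21, S23, S30, S40, S58, S62, S71, S82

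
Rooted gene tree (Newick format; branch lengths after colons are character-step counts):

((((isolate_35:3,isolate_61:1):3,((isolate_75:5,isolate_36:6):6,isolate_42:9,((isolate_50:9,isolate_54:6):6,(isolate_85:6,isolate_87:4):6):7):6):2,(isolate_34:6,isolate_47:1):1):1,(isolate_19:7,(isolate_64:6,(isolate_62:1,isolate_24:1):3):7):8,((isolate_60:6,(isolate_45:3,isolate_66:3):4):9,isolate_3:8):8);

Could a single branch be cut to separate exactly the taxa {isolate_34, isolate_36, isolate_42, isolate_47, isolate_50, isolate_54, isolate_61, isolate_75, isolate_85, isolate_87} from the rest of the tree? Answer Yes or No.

No

The MRCA of the listed taxa subtends (((isolate_35,isolate_61),((isolate_75,isolate_36),isolate_42,((isolate_50,isolate_54),(isolate_85,isolate_87)))),(isolate_34,isolate_47)).
That clade also contains isolate_35, which is not in the proposed group, so the group is not monophyletic.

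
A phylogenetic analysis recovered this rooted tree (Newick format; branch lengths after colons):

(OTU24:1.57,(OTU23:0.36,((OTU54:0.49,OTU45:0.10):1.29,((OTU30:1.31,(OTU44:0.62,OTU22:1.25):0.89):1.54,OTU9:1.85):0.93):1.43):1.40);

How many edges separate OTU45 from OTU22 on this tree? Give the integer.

6

The MRCA of OTU45 and OTU22 is the node subtending ((OTU54,OTU45),((OTU30,(OTU44,OTU22)),OTU9)).
From OTU45 up to that node: 2 branches. From OTU22 up to the same node: 4 branches. Total: 2 + 4 = 6.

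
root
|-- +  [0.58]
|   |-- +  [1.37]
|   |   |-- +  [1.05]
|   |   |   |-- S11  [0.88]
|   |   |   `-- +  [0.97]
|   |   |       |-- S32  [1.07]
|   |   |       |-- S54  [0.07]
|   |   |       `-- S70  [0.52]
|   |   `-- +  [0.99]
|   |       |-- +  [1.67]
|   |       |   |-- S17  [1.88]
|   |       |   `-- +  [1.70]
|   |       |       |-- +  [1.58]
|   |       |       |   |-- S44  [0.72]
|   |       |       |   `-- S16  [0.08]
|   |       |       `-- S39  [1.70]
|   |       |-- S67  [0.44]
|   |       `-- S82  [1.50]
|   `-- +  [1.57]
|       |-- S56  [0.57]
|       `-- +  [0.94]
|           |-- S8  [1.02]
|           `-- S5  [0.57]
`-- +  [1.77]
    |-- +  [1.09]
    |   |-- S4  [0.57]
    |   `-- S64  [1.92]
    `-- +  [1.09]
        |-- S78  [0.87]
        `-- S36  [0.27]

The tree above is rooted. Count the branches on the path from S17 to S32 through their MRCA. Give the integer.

6

The MRCA of S17 and S32 is the node subtending ((S11,(S32,S54,S70)),((S17,((S44,S16),S39)),S67,S82)).
From S17 up to that node: 3 branches. From S32 up to the same node: 3 branches. Total: 3 + 3 = 6.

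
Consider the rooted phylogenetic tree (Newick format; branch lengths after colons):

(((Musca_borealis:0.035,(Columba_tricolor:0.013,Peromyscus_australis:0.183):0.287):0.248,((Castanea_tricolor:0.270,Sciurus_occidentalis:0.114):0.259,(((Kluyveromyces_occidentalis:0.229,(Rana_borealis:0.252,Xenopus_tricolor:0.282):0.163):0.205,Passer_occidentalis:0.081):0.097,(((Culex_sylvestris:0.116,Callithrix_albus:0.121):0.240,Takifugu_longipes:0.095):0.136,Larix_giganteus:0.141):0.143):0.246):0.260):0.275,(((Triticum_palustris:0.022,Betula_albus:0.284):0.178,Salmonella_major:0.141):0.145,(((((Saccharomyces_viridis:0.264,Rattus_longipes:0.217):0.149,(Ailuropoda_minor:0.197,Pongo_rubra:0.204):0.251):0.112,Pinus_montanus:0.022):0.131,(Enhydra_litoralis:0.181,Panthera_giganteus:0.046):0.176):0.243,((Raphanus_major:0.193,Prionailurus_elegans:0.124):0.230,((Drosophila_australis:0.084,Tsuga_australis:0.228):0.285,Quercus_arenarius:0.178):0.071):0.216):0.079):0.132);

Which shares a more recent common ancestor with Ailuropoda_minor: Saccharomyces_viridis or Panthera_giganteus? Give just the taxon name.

Saccharomyces_viridis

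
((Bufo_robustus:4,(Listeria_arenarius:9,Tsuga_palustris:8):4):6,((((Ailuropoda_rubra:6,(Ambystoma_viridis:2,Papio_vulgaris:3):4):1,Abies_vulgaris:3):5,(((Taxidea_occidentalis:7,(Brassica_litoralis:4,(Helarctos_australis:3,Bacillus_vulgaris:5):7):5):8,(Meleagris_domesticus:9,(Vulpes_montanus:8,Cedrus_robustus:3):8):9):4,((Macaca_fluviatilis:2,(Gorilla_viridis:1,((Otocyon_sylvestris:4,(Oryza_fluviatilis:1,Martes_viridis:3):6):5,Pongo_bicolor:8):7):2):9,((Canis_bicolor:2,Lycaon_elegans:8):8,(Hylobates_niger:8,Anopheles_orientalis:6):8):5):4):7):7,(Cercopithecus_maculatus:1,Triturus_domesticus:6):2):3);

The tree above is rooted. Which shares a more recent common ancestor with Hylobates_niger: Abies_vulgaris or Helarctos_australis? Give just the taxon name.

Helarctos_australis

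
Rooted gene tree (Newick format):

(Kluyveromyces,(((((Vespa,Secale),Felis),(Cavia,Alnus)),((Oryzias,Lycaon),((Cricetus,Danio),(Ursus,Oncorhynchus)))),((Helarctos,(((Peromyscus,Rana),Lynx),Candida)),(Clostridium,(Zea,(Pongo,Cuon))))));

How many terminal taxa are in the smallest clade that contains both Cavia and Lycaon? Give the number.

11

The MRCA of Cavia and Lycaon is the node subtending ((((Vespa,Secale),Felis),(Cavia,Alnus)),((Oryzias,Lycaon),((Cricetus,Danio),(Ursus,Oncorhynchus)))).
That clade contains 11 terminal taxa: Alnus, Cavia, Cricetus, Danio, Felis, Lycaon, Oncorhynchus, Oryzias, Secale, Ursus, Vespa.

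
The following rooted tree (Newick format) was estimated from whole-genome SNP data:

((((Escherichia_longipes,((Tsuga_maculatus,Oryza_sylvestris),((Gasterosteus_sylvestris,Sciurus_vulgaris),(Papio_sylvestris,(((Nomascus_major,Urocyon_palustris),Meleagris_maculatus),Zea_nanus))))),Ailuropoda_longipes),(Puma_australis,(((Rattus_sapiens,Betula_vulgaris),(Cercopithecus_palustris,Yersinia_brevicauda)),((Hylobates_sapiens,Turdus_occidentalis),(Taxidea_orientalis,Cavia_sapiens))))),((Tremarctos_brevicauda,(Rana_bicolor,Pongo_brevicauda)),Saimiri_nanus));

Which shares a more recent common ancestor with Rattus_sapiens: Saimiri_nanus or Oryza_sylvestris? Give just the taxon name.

Oryza_sylvestris

The MRCA of Rattus_sapiens and Oryza_sylvestris subtends (((Escherichia_longipes,((Tsuga_maculatus,Oryza_sylvestris),((Gasterosteus_sylvestris,Sciurus_vulgaris),(Papio_sylvestris,(((Nomascus_major,Urocyon_palustris),Meleagris_maculatus),Zea_nanus))))),Ailuropoda_longipes),(Puma_australis,(((Rattus_sapiens,Betula_vulgaris),(Cercopithecus_palustris,Yersinia_brevicauda)),((Hylobates_sapiens,Turdus_occidentalis),(Taxidea_orientalis,Cavia_sapiens))))) (20 taxa).
The MRCA of Rattus_sapiens and Saimiri_nanus is the root, subtending the entire tree (24 taxa).
The first is nested inside the second, so Rattus_sapiens shares a more recent common ancestor with Oryza_sylvestris.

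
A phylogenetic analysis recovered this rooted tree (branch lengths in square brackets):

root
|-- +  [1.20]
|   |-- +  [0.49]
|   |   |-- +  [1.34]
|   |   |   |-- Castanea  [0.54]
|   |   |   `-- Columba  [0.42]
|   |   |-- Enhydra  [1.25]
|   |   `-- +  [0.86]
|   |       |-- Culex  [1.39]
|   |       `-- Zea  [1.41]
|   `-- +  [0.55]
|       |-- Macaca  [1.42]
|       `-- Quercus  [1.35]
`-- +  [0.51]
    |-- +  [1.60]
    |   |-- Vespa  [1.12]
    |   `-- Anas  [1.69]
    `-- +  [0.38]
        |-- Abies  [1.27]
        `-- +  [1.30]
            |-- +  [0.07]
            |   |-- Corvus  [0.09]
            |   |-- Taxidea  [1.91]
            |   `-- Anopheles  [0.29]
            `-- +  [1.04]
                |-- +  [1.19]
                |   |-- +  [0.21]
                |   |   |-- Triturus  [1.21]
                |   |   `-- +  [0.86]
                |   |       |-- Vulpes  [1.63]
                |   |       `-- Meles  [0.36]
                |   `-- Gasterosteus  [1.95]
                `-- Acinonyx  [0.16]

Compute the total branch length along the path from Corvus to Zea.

The path runs Corvus → … → MRCA → … → Zea; the MRCA is the root of the tree.
Branch lengths along that path: 0.09 + 0.07 + 1.30 + 0.38 + 0.51 + 1.20 + 0.49 + 0.86 + 1.41 = 6.31.

6.31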